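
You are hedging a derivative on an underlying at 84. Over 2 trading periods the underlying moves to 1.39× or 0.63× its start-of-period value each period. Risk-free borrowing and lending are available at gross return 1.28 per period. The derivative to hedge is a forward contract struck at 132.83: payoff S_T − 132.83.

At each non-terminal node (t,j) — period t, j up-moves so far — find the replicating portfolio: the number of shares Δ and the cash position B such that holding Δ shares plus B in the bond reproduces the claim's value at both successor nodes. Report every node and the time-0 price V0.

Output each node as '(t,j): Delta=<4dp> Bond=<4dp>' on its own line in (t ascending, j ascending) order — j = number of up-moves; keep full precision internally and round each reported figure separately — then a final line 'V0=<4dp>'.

(0,0): Delta=1.0000 Bond=-81.0730
(1,0): Delta=1.0000 Bond=-103.7734
(1,1): Delta=1.0000 Bond=-103.7734
V0=2.9270

No-arbitrage ⇒ martingale measure with p* = (R−d)/(u−d) = 0.8553.
Terminal payoffs: V(2,0)=-99.4904, V(2,1)=-59.2712, V(2,2)=29.4664
Node (1,0) S=52.9200: V=(p*·-59.2712+(1−p*)·-99.4904)/1.28=-50.8534; Δ=(-59.2712−-99.4904)/(73.5588−33.3396)=1.0000; B=V−Δ·S=-103.7734
Node (1,1) S=116.7600: V=(p*·29.4664+(1−p*)·-59.2712)/1.28=12.9866; Δ=(29.4664−-59.2712)/(162.2964−73.5588)=1.0000; B=V−Δ·S=-103.7734
Node (0,0) S=84.0000: V=(p*·12.9866+(1−p*)·-50.8534)/1.28=2.9270; Δ=(12.9866−-50.8534)/(116.7600−52.9200)=1.0000; B=V−Δ·S=-81.0730
The time-0 hedge costs 2.9270, which is the no-arbitrage price.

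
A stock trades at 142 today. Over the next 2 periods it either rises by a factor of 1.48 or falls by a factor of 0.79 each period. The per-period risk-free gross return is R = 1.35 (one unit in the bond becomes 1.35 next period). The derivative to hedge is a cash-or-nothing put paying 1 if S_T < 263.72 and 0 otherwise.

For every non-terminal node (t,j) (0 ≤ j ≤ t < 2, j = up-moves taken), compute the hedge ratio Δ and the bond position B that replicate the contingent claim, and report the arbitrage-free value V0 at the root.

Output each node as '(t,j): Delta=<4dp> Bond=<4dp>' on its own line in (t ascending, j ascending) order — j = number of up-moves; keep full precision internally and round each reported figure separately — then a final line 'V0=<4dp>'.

Risk-neutral probability p* = (R−d)/(u−d) = (1.35−0.79)/(1.48−0.79) = 0.8116.
Terminal payoffs: V(2,0)=1.0000, V(2,1)=1.0000, V(2,2)=0.0000
(1,0): S=112.1800. Δ = (V_up−V_dn)/(S_up−S_dn) = (1.0000−1.0000)/(166.0264−88.6222) = 0.0000. V = [p*·1.0000 + (1−p*)·1.0000]/1.35 = 0.7407. B = V − Δ·S = 0.7407.
(1,1): S=210.1600. Δ = (V_up−V_dn)/(S_up−S_dn) = (0.0000−1.0000)/(311.0368−166.0264) = -0.0069. V = [p*·0.0000 + (1−p*)·1.0000]/1.35 = 0.1396. B = V − Δ·S = 1.5888.
(0,0): S=142.0000. Δ = (V_up−V_dn)/(S_up−S_dn) = (0.1396−0.7407)/(210.1600−112.1800) = -0.0061. V = [p*·0.1396 + (1−p*)·0.7407]/1.35 = 0.1873. B = V − Δ·S = 1.0586.
Each (Δ,B) replicates both successor values, so the strategy is self-financing and V0 is arbitrage-free.

(0,0): Delta=-0.0061 Bond=1.0586
(1,0): Delta=0.0000 Bond=0.7407
(1,1): Delta=-0.0069 Bond=1.5888
V0=0.1873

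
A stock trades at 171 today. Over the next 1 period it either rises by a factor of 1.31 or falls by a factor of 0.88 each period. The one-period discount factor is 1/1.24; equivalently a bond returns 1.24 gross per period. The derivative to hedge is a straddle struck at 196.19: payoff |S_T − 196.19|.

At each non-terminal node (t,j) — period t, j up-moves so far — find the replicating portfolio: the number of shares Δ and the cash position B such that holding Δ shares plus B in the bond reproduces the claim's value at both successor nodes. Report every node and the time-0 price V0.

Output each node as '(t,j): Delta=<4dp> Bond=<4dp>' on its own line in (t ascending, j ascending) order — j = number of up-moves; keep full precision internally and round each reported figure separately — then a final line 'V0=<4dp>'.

(0,0): Delta=-0.2433 Bond=66.3888
V0=24.7841

Under the risk-neutral measure, an up-move has probability p* = (R−d)/(u−d) = 0.8372 and values discount at R = 1.24.
At expiry t=1: V(1,0)=45.7100, V(1,1)=27.8200
Node (0,0) S=171.0000: V=(p*·27.8200+(1−p*)·45.7100)/1.24=24.7841; Δ=(27.8200−45.7100)/(224.0100−150.4800)=-0.2433; B=V−Δ·S=66.3888
The time-0 hedge costs 24.7841, which is the no-arbitrage price.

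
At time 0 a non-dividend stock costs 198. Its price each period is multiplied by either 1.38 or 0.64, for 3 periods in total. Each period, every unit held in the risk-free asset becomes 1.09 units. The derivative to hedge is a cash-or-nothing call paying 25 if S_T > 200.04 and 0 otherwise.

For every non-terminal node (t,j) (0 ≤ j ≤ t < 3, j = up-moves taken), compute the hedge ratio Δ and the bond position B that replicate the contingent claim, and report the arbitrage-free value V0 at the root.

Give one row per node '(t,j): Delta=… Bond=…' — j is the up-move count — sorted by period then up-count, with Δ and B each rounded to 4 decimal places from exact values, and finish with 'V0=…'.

(0,0): Delta=0.0684 Bond=-0.8189
(1,0): Delta=0.1487 Bond=-11.0666
(1,1): Delta=0.0445 Bond=5.6640
(2,0): Delta=0.0000 Bond=0.0000
(2,1): Delta=0.1932 Bond=-19.8364
(2,2): Delta=0.0000 Bond=22.9358
V0=12.7340

Since d<R<u, set p* = (R−d)/(u−d) = 0.6081; price each node as the discounted p*-expectation of its children.
Terminal values V(3,·): V(3,0)=0.0000, V(3,1)=0.0000, V(3,2)=25.0000, V(3,3)=25.0000
Node (2,0) S=81.1008: V=(p*·0.0000+(1−p*)·0.0000)/1.09=0.0000; Δ=(0.0000−0.0000)/(111.9191−51.9045)=0.0000; B=V−Δ·S=0.0000
Node (2,1) S=174.8736: V=(p*·25.0000+(1−p*)·0.0000)/1.09=13.9474; Δ=(25.0000−0.0000)/(241.3256−111.9191)=0.1932; B=V−Δ·S=-19.8364
Node (2,2) S=377.0712: V=(p*·25.0000+(1−p*)·25.0000)/1.09=22.9358; Δ=(25.0000−25.0000)/(520.3583−241.3256)=0.0000; B=V−Δ·S=22.9358
Node (1,0) S=126.7200: V=(p*·13.9474+(1−p*)·0.0000)/1.09=7.7812; Δ=(13.9474−0.0000)/(174.8736−81.1008)=0.1487; B=V−Δ·S=-11.0666
Node (1,1) S=273.2400: V=(p*·22.9358+(1−p*)·13.9474)/1.09=17.8104; Δ=(22.9358−13.9474)/(377.0712−174.8736)=0.0445; B=V−Δ·S=5.6640
Node (0,0) S=198.0000: V=(p*·17.8104+(1−p*)·7.7812)/1.09=12.7340; Δ=(17.8104−7.7812)/(273.2400−126.7200)=0.0684; B=V−Δ·S=-0.8189
Root portfolio cost Δ·198+B reproduces V0=12.7340.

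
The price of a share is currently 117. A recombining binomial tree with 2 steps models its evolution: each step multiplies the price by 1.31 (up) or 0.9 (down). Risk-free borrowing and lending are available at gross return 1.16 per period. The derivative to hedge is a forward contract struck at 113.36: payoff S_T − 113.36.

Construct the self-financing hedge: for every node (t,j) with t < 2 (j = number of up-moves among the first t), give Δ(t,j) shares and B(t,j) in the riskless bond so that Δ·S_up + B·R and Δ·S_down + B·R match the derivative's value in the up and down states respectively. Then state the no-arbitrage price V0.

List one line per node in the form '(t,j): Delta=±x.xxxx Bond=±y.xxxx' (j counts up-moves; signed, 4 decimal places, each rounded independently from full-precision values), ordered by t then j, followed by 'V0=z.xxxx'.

(0,0): Delta=1.0000 Bond=-84.2449
(1,0): Delta=1.0000 Bond=-97.7241
(1,1): Delta=1.0000 Bond=-97.7241
V0=32.7551

The replicating-portfolio and risk-neutral prices coincide; use p* = (1.16−0.9)/(1.31−0.9) = 0.6341 for the latter.
Payoff layer (t=2): V(2,0)=-18.5900, V(2,1)=24.5830, V(2,2)=87.4237
  t=1,j=0: stock 105.3000 → up 137.9430 (V=24.5830), down 94.7700 (V=-18.5900). Price 7.5759; hedge Δ=1.0000, bond B=-97.7241.
  t=1,j=1: stock 153.2700 → up 200.7837 (V=87.4237), down 137.9430 (V=24.5830). Price 55.5459; hedge Δ=1.0000, bond B=-97.7241.
  t=0,j=0: stock 117.0000 → up 153.2700 (V=55.5459), down 105.3000 (V=7.5759). Price 32.7551; hedge Δ=1.0000, bond B=-84.2449.
Each (Δ,B) replicates both successor values, so the strategy is self-financing and V0 is arbitrage-free.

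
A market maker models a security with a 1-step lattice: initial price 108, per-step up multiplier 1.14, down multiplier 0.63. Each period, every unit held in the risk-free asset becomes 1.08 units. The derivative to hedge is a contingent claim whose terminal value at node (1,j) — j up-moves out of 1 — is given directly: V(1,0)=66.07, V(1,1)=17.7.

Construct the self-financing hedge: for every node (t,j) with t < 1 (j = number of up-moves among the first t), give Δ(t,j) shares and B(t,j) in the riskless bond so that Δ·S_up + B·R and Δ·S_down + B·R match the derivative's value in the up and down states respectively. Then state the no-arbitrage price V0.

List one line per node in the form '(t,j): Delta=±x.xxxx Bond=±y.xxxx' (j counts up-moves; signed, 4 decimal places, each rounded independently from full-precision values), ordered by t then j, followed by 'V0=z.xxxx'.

Risk-neutral probability p* = (R−d)/(u−d) = (1.08−0.63)/(1.14−0.63) = 0.8824.
At expiry t=1: V(1,0)=66.0700, V(1,1)=17.7000
  t=0,j=0: stock 108.0000 → up 123.1200 (V=17.7000), down 68.0400 (V=66.0700). Price 21.6580; hedge Δ=-0.8782, bond B=116.5011.
Each (Δ,B) replicates both successor values, so the strategy is self-financing and V0 is arbitrage-free.

(0,0): Delta=-0.8782 Bond=116.5011
V0=21.6580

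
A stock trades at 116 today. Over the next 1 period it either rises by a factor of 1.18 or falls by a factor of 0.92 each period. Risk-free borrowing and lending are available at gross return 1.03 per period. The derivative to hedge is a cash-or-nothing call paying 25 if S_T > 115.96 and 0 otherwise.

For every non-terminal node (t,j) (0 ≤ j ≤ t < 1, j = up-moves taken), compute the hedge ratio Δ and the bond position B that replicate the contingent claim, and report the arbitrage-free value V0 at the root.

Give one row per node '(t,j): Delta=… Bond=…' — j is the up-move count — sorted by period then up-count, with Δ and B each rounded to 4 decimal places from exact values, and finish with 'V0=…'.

(0,0): Delta=0.8289 Bond=-85.8850
V0=10.2689

The replicating-portfolio and risk-neutral prices coincide; use p* = (1.03−0.92)/(1.18−0.92) = 0.4231 for the latter.
At expiry t=1: V(1,0)=0.0000, V(1,1)=25.0000
(0,0): S=116.0000. Δ = (V_up−V_dn)/(S_up−S_dn) = (25.0000−0.0000)/(136.8800−106.7200) = 0.8289. V = [p*·25.0000 + (1−p*)·0.0000]/1.03 = 10.2689. B = V − Δ·S = -85.8850.
Check: Δ(0,0)·S0 + B(0,0) = 10.2689 = V0.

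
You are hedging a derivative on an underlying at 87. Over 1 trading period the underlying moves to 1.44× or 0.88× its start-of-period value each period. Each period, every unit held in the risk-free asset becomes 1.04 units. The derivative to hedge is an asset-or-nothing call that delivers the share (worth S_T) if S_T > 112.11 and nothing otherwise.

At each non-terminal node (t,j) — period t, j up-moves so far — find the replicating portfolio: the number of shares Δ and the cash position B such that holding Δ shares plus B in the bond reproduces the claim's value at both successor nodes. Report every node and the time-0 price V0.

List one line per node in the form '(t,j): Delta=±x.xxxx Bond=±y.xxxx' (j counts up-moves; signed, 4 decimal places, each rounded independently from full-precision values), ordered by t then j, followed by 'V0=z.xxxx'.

(0,0): Delta=2.5714 Bond=-189.2967
V0=34.4176

No-arbitrage ⇒ martingale measure with p* = (R−d)/(u−d) = 0.2857.
Payoff layer (t=1): V(1,0)=0.0000, V(1,1)=125.2800
Node (0,0) S=87.0000: V=(p*·125.2800+(1−p*)·0.0000)/1.04=34.4176; Δ=(125.2800−0.0000)/(125.2800−76.5600)=2.5714; B=V−Δ·S=-189.2967
Each (Δ,B) replicates both successor values, so the strategy is self-financing and V0 is arbitrage-free.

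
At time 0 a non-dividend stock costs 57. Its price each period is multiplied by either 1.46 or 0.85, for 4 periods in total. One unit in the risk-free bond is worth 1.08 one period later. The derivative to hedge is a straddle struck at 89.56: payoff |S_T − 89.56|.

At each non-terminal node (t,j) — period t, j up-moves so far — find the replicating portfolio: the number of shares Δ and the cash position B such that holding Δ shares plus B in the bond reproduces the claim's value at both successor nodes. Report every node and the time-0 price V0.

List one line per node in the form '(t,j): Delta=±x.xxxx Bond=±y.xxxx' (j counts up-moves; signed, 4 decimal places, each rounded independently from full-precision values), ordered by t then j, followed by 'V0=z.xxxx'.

(0,0): Delta=0.0076 Bond=25.4515
(1,0): Delta=-0.4950 Bond=51.8400
(1,1): Delta=0.4911 Bond=-12.7465
(2,0): Delta=-1.0000 Bond=76.7833
(2,1): Delta=-0.0093 Bond=21.6284
(2,2): Delta=0.9724 Bond=-72.2444
(3,0): Delta=-1.0000 Bond=82.9259
(3,1): Delta=-1.0000 Bond=82.9259
(3,2): Delta=0.9436 Bond=-75.0569
(3,3): Delta=1.0000 Bond=-82.9259
V0=25.8848

Since d<R<u, set p* = (R−d)/(u−d) = 0.3770; price each node as the discounted p*-expectation of its children.
Payoff layer (t=4): V(4,0)=59.8056, V(4,1)=38.4525, V(4,2)=1.7754, V(4,3)=61.2230, V(4,4)=169.4320
(3,0): S=35.0051. Δ = (V_up−V_dn)/(S_up−S_dn) = (38.4525−59.8056)/(51.1075−29.7544) = -1.0000. V = [p*·38.4525 + (1−p*)·59.8056]/1.08 = 47.9208. B = V − Δ·S = 82.9259.
(3,1): S=60.1264. Δ = (V_up−V_dn)/(S_up−S_dn) = (1.7754−38.4525)/(87.7846−51.1075) = -1.0000. V = [p*·1.7754 + (1−p*)·38.4525]/1.08 = 22.7995. B = V − Δ·S = 82.9259.
(3,2): S=103.2760. Δ = (V_up−V_dn)/(S_up−S_dn) = (61.2230−1.7754)/(150.7830−87.7846) = 0.9436. V = [p*·61.2230 + (1−p*)·1.7754]/1.08 = 22.3982. B = V − Δ·S = -75.0569.
(3,3): S=177.3918. Δ = (V_up−V_dn)/(S_up−S_dn) = (169.4320−61.2230)/(258.9920−150.7830) = 1.0000. V = [p*·169.4320 + (1−p*)·61.2230]/1.08 = 94.4658. B = V − Δ·S = -82.9259.
(2,0): S=41.1825. Δ = (V_up−V_dn)/(S_up−S_dn) = (22.7995−47.9208)/(60.1264−35.0051) = -1.0000. V = [p*·22.7995 + (1−p*)·47.9208]/1.08 = 35.6008. B = V − Δ·S = 76.7833.
(2,1): S=70.7370. Δ = (V_up−V_dn)/(S_up−S_dn) = (22.3982−22.7995)/(103.2760−60.1264) = -0.0093. V = [p*·22.3982 + (1−p*)·22.7995]/1.08 = 20.9705. B = V − Δ·S = 21.6284.
(2,2): S=121.5012. Δ = (V_up−V_dn)/(S_up−S_dn) = (94.4658−22.3982)/(177.3918−103.2760) = 0.9724. V = [p*·94.4658 + (1−p*)·22.3982]/1.08 = 45.8993. B = V − Δ·S = -72.2444.
(1,0): S=48.4500. Δ = (V_up−V_dn)/(S_up−S_dn) = (20.9705−35.6008)/(70.7370−41.1825) = -0.4950. V = [p*·20.9705 + (1−p*)·35.6008]/1.08 = 27.8560. B = V − Δ·S = 51.8400.
(1,1): S=83.2200. Δ = (V_up−V_dn)/(S_up−S_dn) = (45.8993−20.9705)/(121.5012−70.7370) = 0.4911. V = [p*·45.8993 + (1−p*)·20.9705]/1.08 = 28.1203. B = V − Δ·S = -12.7465.
(0,0): S=57.0000. Δ = (V_up−V_dn)/(S_up−S_dn) = (28.1203−27.8560)/(83.2200−48.4500) = 0.0076. V = [p*·28.1203 + (1−p*)·27.8560]/1.08 = 25.8848. B = V − Δ·S = 25.4515.
Root portfolio cost Δ·57+B reproduces V0=25.8848.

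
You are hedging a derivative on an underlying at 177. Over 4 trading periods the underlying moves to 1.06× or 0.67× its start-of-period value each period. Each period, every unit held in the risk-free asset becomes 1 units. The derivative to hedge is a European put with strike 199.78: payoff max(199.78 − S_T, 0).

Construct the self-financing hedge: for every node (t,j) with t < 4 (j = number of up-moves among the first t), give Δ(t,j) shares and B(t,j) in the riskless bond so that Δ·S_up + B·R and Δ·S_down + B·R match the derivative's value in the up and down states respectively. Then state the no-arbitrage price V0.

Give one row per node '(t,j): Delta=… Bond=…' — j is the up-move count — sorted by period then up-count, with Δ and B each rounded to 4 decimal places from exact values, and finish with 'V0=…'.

The replicating-portfolio and risk-neutral prices coincide; use p* = (1−0.67)/(1.06−0.67) = 0.8462 for the latter.
At expiry t=4: V(4,0)=164.1125, V(4,1)=143.3508, V(4,2)=110.5040, V(4,3)=58.5374, V(4,4)=0.0000
(3,0): S=53.2351. Δ = (V_up−V_dn)/(S_up−S_dn) = (143.3508−164.1125)/(56.4292−35.6675) = -1.0000. V = [p*·143.3508 + (1−p*)·164.1125]/1 = 146.5449. B = V − Δ·S = 199.7800.
(3,1): S=84.2226. Δ = (V_up−V_dn)/(S_up−S_dn) = (110.5040−143.3508)/(89.2760−56.4292) = -1.0000. V = [p*·110.5040 + (1−p*)·143.3508]/1 = 115.5574. B = V − Δ·S = 199.7800.
(3,2): S=133.2477. Δ = (V_up−V_dn)/(S_up−S_dn) = (58.5374−110.5040)/(141.2426−89.2760) = -1.0000. V = [p*·58.5374 + (1−p*)·110.5040]/1 = 66.5323. B = V − Δ·S = 199.7800.
(3,3): S=210.8098. Δ = (V_up−V_dn)/(S_up−S_dn) = (0.0000−58.5374)/(223.4584−141.2426) = -0.7120. V = [p*·0.0000 + (1−p*)·58.5374]/1 = 9.0058. B = V − Δ·S = 159.1017.
(2,0): S=79.4553. Δ = (V_up−V_dn)/(S_up−S_dn) = (115.5574−146.5449)/(84.2226−53.2351) = -1.0000. V = [p*·115.5574 + (1−p*)·146.5449]/1 = 120.3247. B = V − Δ·S = 199.7800.
(2,1): S=125.7054. Δ = (V_up−V_dn)/(S_up−S_dn) = (66.5323−115.5574)/(133.2477−84.2226) = -1.0000. V = [p*·66.5323 + (1−p*)·115.5574]/1 = 74.0746. B = V − Δ·S = 199.7800.
(2,2): S=198.8772. Δ = (V_up−V_dn)/(S_up−S_dn) = (9.0058−66.5323)/(210.8098−133.2477) = -0.7417. V = [p*·9.0058 + (1−p*)·66.5323]/1 = 17.8560. B = V − Δ·S = 165.3599.
(1,0): S=118.5900. Δ = (V_up−V_dn)/(S_up−S_dn) = (74.0746−120.3247)/(125.7054−79.4553) = -1.0000. V = [p*·74.0746 + (1−p*)·120.3247]/1 = 81.1900. B = V − Δ·S = 199.7800.
(1,1): S=187.6200. Δ = (V_up−V_dn)/(S_up−S_dn) = (17.8560−74.0746)/(198.8772−125.7054) = -0.7683. V = [p*·17.8560 + (1−p*)·74.0746]/1 = 26.5050. B = V − Δ·S = 170.6553.
(0,0): S=177.0000. Δ = (V_up−V_dn)/(S_up−S_dn) = (26.5050−81.1900)/(187.6200−118.5900) = -0.7922. V = [p*·26.5050 + (1−p*)·81.1900]/1 = 34.9181. B = V − Δ·S = 175.1360.
Root portfolio cost Δ·177+B reproduces V0=34.9181.

(0,0): Delta=-0.7922 Bond=175.1360
(1,0): Delta=-1.0000 Bond=199.7800
(1,1): Delta=-0.7683 Bond=170.6553
(2,0): Delta=-1.0000 Bond=199.7800
(2,1): Delta=-1.0000 Bond=199.7800
(2,2): Delta=-0.7417 Bond=165.3599
(3,0): Delta=-1.0000 Bond=199.7800
(3,1): Delta=-1.0000 Bond=199.7800
(3,2): Delta=-1.0000 Bond=199.7800
(3,3): Delta=-0.7120 Bond=159.1017
V0=34.9181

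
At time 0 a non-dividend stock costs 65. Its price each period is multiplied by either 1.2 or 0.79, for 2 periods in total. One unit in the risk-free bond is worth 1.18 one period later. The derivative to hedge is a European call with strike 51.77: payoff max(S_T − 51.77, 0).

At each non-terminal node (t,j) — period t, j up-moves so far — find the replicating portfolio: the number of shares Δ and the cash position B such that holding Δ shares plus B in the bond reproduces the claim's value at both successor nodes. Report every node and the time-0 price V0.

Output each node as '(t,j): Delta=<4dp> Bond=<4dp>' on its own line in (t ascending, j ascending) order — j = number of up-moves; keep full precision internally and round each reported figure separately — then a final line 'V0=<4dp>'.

Risk-neutral probability p* = (R−d)/(u−d) = (1.18−0.79)/(1.2−0.79) = 0.9512.
Payoff layer (t=2): V(2,0)=0.0000, V(2,1)=9.8500, V(2,2)=41.8300
(1,0): S=51.3500. Δ = (V_up−V_dn)/(S_up−S_dn) = (9.8500−0.0000)/(61.6200−40.5665) = 0.4679. V = [p*·9.8500 + (1−p*)·0.0000]/1.18 = 7.9403. B = V − Δ·S = -16.0841.
(1,1): S=78.0000. Δ = (V_up−V_dn)/(S_up−S_dn) = (41.8300−9.8500)/(93.6000−61.6200) = 1.0000. V = [p*·41.8300 + (1−p*)·9.8500]/1.18 = 34.1271. B = V − Δ·S = -43.8729.
(0,0): S=65.0000. Δ = (V_up−V_dn)/(S_up−S_dn) = (34.1271−7.9403)/(78.0000−51.3500) = 0.9826. V = [p*·34.1271 + (1−p*)·7.9403]/1.18 = 27.8387. B = V − Δ·S = -36.0316.
Check: Δ(0,0)·S0 + B(0,0) = 27.8387 = V0.

(0,0): Delta=0.9826 Bond=-36.0316
(1,0): Delta=0.4679 Bond=-16.0841
(1,1): Delta=1.0000 Bond=-43.8729
V0=27.8387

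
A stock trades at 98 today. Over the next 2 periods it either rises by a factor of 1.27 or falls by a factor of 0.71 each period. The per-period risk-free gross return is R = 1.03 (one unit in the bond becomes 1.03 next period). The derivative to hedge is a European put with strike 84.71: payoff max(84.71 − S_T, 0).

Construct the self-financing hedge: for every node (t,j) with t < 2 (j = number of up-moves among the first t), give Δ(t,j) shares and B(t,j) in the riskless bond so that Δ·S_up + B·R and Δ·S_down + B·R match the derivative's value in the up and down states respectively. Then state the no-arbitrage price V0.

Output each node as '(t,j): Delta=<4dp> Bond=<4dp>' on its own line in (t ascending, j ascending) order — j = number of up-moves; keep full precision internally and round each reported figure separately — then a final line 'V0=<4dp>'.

Under the risk-neutral measure, an up-move has probability p* = (R−d)/(u−d) = 0.5714 and values discount at R = 1.03.
At expiry t=2: V(2,0)=35.3082, V(2,1)=0.0000, V(2,2)=0.0000
Node (1,0) S=69.5800: V=(p*·0.0000+(1−p*)·35.3082)/1.03=14.6913; Δ=(0.0000−35.3082)/(88.3666−49.4018)=-0.9062; B=V−Δ·S=77.7417
Node (1,1) S=124.4600: V=(p*·0.0000+(1−p*)·0.0000)/1.03=0.0000; Δ=(0.0000−0.0000)/(158.0642−88.3666)=0.0000; B=V−Δ·S=0.0000
Node (0,0) S=98.0000: V=(p*·0.0000+(1−p*)·14.6913)/1.03=6.1129; Δ=(0.0000−14.6913)/(124.4600−69.5800)=-0.2677; B=V−Δ·S=32.3474
Self-financing check: at every node Δ·S+B equals the discounted successor values.

(0,0): Delta=-0.2677 Bond=32.3474
(1,0): Delta=-0.9062 Bond=77.7417
(1,1): Delta=0.0000 Bond=0.0000
V0=6.1129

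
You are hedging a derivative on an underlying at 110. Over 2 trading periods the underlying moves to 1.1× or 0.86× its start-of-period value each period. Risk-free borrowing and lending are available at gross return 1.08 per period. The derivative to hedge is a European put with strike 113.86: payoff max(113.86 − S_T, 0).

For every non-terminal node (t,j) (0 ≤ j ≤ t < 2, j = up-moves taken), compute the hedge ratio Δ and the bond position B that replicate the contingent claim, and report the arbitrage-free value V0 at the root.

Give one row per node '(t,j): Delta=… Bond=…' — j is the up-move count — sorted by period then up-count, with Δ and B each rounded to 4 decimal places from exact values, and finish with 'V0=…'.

(0,0): Delta=-0.3814 Bond=43.4345
(1,0): Delta=-1.0000 Bond=105.4259
(1,1): Delta=-0.3375 Bond=41.5895
V0=1.4771

Since d<R<u, set p* = (R−d)/(u−d) = 0.9167; price each node as the discounted p*-expectation of its children.
Terminal payoffs: V(2,0)=32.5040, V(2,1)=9.8000, V(2,2)=0.0000
(1,0): S=94.6000. Δ = (V_up−V_dn)/(S_up−S_dn) = (9.8000−32.5040)/(104.0600−81.3560) = -1.0000. V = [p*·9.8000 + (1−p*)·32.5040]/1.08 = 10.8259. B = V − Δ·S = 105.4259.
(1,1): S=121.0000. Δ = (V_up−V_dn)/(S_up−S_dn) = (0.0000−9.8000)/(133.1000−104.0600) = -0.3375. V = [p*·0.0000 + (1−p*)·9.8000]/1.08 = 0.7562. B = V − Δ·S = 41.5895.
(0,0): S=110.0000. Δ = (V_up−V_dn)/(S_up−S_dn) = (0.7562−10.8259)/(121.0000−94.6000) = -0.3814. V = [p*·0.7562 + (1−p*)·10.8259]/1.08 = 1.4771. B = V − Δ·S = 43.4345.
Check: Δ(0,0)·S0 + B(0,0) = 1.4771 = V0.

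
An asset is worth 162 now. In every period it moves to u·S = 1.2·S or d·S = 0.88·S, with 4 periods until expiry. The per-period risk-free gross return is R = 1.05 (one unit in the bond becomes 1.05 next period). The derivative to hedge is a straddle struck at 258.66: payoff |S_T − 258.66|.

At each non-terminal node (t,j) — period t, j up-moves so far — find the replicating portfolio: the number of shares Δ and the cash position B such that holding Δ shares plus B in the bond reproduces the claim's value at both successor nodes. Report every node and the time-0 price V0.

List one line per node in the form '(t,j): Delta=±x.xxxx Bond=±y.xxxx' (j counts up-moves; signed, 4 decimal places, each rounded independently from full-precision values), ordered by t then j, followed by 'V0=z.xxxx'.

(0,0): Delta=-0.6139 Bond=160.3829
(1,0): Delta=-1.0000 Bond=223.4402
(1,1): Delta=-0.3641 Bond=119.8389
(2,0): Delta=-1.0000 Bond=234.6122
(2,1): Delta=-1.0000 Bond=234.6122
(2,2): Delta=0.0473 Bond=29.8472
(3,0): Delta=-1.0000 Bond=246.3429
(3,1): Delta=-1.0000 Bond=246.3429
(3,2): Delta=-1.0000 Bond=246.3429
(3,3): Delta=0.7250 Bond=-158.3691
V0=60.9263

Risk-neutral probability p* = (R−d)/(u−d) = (1.05−0.88)/(1.2−0.88) = 0.5313.
Terminal values V(4,·): V(4,0)=161.5094, V(4,1)=126.1818, V(4,2)=78.0080, V(4,3)=12.3163, V(4,4)=77.2632
(3,0): S=110.3985. Δ = (V_up−V_dn)/(S_up−S_dn) = (126.1818−161.5094)/(132.4782−97.1506) = -1.0000. V = [p*·126.1818 + (1−p*)·161.5094]/1.05 = 135.9444. B = V − Δ·S = 246.3429.
(3,1): S=150.5434. Δ = (V_up−V_dn)/(S_up−S_dn) = (78.0080−126.1818)/(180.6520−132.4782) = -1.0000. V = [p*·78.0080 + (1−p*)·126.1818]/1.05 = 95.7995. B = V − Δ·S = 246.3429.
(3,2): S=205.2864. Δ = (V_up−V_dn)/(S_up−S_dn) = (12.3163−78.0080)/(246.3437−180.6520) = -1.0000. V = [p*·12.3163 + (1−p*)·78.0080]/1.05 = 41.0565. B = V − Δ·S = 246.3429.
(3,3): S=279.9360. Δ = (V_up−V_dn)/(S_up−S_dn) = (77.2632−12.3163)/(335.9232−246.3437) = 0.7250. V = [p*·77.2632 + (1−p*)·12.3163]/1.05 = 44.5899. B = V − Δ·S = -158.3691.
(2,0): S=125.4528. Δ = (V_up−V_dn)/(S_up−S_dn) = (95.7995−135.9444)/(150.5434−110.3985) = -1.0000. V = [p*·95.7995 + (1−p*)·135.9444]/1.05 = 109.1594. B = V − Δ·S = 234.6122.
(2,1): S=171.0720. Δ = (V_up−V_dn)/(S_up−S_dn) = (41.0565−95.7995)/(205.2864−150.5434) = -1.0000. V = [p*·41.0565 + (1−p*)·95.7995]/1.05 = 63.5402. B = V − Δ·S = 234.6122.
(2,2): S=233.2800. Δ = (V_up−V_dn)/(S_up−S_dn) = (44.5899−41.0565)/(279.9360−205.2864) = 0.0473. V = [p*·44.5899 + (1−p*)·41.0565]/1.05 = 40.8891. B = V − Δ·S = 29.8472.
(1,0): S=142.5600. Δ = (V_up−V_dn)/(S_up−S_dn) = (63.5402−109.1594)/(171.0720−125.4528) = -1.0000. V = [p*·63.5402 + (1−p*)·109.1594]/1.05 = 80.8802. B = V − Δ·S = 223.4402.
(1,1): S=194.4000. Δ = (V_up−V_dn)/(S_up−S_dn) = (40.8891−63.5402)/(233.2800−171.0720) = -0.3641. V = [p*·40.8891 + (1−p*)·63.5402]/1.05 = 49.0541. B = V − Δ·S = 119.8389.
(0,0): S=162.0000. Δ = (V_up−V_dn)/(S_up−S_dn) = (49.0541−80.8802)/(194.4000−142.5600) = -0.6139. V = [p*·49.0541 + (1−p*)·80.8802]/1.05 = 60.9263. B = V − Δ·S = 160.3829.
The time-0 hedge costs 60.9263, which is the no-arbitrage price.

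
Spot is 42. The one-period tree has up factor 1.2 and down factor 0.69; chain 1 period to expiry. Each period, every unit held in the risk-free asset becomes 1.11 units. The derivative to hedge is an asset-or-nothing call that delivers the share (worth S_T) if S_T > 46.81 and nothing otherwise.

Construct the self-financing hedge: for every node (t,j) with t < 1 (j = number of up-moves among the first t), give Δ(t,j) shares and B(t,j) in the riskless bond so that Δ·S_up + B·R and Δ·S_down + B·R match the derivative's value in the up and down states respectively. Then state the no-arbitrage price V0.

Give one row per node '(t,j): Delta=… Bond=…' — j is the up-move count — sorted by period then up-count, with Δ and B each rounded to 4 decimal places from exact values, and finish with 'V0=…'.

Under the risk-neutral measure, an up-move has probability p* = (R−d)/(u−d) = 0.8235 and values discount at R = 1.11.
Terminal values V(1,·): V(1,0)=0.0000, V(1,1)=50.4000
(0,0): S=42.0000. Δ = (V_up−V_dn)/(S_up−S_dn) = (50.4000−0.0000)/(50.4000−28.9800) = 2.3529. V = [p*·50.4000 + (1−p*)·0.0000]/1.11 = 37.3927. B = V − Δ·S = -61.4308.
Check: Δ(0,0)·S0 + B(0,0) = 37.3927 = V0.

(0,0): Delta=2.3529 Bond=-61.4308
V0=37.3927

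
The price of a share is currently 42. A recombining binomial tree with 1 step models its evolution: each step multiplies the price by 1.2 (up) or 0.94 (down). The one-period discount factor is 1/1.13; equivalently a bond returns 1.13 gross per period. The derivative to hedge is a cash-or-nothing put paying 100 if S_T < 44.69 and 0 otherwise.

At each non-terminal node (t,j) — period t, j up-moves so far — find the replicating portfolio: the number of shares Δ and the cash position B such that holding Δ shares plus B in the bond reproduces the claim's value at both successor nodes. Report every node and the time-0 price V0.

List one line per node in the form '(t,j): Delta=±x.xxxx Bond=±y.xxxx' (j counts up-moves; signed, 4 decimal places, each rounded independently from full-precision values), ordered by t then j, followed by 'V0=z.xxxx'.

Since d<R<u, set p* = (R−d)/(u−d) = 0.7308; price each node as the discounted p*-expectation of its children.
At expiry t=1: V(1,0)=100.0000, V(1,1)=0.0000
Node (0,0) S=42.0000: V=(p*·0.0000+(1−p*)·100.0000)/1.13=23.8257; Δ=(0.0000−100.0000)/(50.4000−39.4800)=-9.1575; B=V−Δ·S=408.4411
Check: Δ(0,0)·S0 + B(0,0) = 23.8257 = V0.

(0,0): Delta=-9.1575 Bond=408.4411
V0=23.8257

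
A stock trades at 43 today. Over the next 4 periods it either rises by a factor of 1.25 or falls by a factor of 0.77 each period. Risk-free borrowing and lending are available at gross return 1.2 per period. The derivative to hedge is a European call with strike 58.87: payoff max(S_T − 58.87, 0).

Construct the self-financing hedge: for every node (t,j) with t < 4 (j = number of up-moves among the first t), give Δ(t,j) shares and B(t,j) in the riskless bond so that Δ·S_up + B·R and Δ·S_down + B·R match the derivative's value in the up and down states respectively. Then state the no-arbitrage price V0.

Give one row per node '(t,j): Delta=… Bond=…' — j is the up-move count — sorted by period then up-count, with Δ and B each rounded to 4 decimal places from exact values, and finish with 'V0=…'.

(0,0): Delta=0.8534 Bond=-21.5352
(1,0): Delta=0.2033 Bond=-4.3195
(1,1): Delta=0.8999 Bond=-28.3449
(2,0): Delta=0.0000 Bond=0.0000
(2,1): Delta=0.2179 Bond=-5.7862
(2,2): Delta=0.9488 Bond=-37.2962
(3,0): Delta=0.0000 Bond=0.0000
(3,1): Delta=0.0000 Bond=0.0000
(3,2): Delta=0.2335 Bond=-7.7508
(3,3): Delta=1.0000 Bond=-49.0583
V0=15.1589

No-arbitrage ⇒ martingale measure with p* = (R−d)/(u−d) = 0.8958.
Terminal payoffs: V(4,0)=0.0000, V(4,1)=0.0000, V(4,2)=0.0000, V(4,3)=5.7980, V(4,4)=46.1105
Node (3,0) S=19.6309: V=(p*·0.0000+(1−p*)·0.0000)/1.2=0.0000; Δ=(0.0000−0.0000)/(24.5386−15.1158)=0.0000; B=V−Δ·S=0.0000
Node (3,1) S=31.8684: V=(p*·0.0000+(1−p*)·0.0000)/1.2=0.0000; Δ=(0.0000−0.0000)/(39.8355−24.5386)=0.0000; B=V−Δ·S=0.0000
Node (3,2) S=51.7344: V=(p*·5.7980+(1−p*)·0.0000)/1.2=4.3283; Δ=(5.7980−0.0000)/(64.6680−39.8355)=0.2335; B=V−Δ·S=-7.7508
Node (3,3) S=83.9844: V=(p*·46.1105+(1−p*)·5.7980)/1.2=34.9260; Δ=(46.1105−5.7980)/(104.9805−64.6680)=1.0000; B=V−Δ·S=-49.0583
Node (2,0) S=25.4947: V=(p*·0.0000+(1−p*)·0.0000)/1.2=0.0000; Δ=(0.0000−0.0000)/(31.8684−19.6309)=0.0000; B=V−Δ·S=0.0000
Node (2,1) S=41.3875: V=(p*·4.3283+(1−p*)·0.0000)/1.2=3.2312; Δ=(4.3283−0.0000)/(51.7344−31.8684)=0.2179; B=V−Δ·S=-5.7862
Node (2,2) S=67.1875: V=(p*·34.9260+(1−p*)·4.3283)/1.2=26.4490; Δ=(34.9260−4.3283)/(83.9844−51.7344)=0.9488; B=V−Δ·S=-37.2962
Node (1,0) S=33.1100: V=(p*·3.2312+(1−p*)·0.0000)/1.2=2.4122; Δ=(3.2312−0.0000)/(41.3875−25.4947)=0.2033; B=V−Δ·S=-4.3195
Node (1,1) S=53.7500: V=(p*·26.4490+(1−p*)·3.2312)/1.2=20.0254; Δ=(26.4490−3.2312)/(67.1875−41.3875)=0.8999; B=V−Δ·S=-28.3449
Node (0,0) S=43.0000: V=(p*·20.0254+(1−p*)·2.4122)/1.2=15.1589; Δ=(20.0254−2.4122)/(53.7500−33.1100)=0.8534; B=V−Δ·S=-21.5352
Root portfolio cost Δ·43+B reproduces V0=15.1589.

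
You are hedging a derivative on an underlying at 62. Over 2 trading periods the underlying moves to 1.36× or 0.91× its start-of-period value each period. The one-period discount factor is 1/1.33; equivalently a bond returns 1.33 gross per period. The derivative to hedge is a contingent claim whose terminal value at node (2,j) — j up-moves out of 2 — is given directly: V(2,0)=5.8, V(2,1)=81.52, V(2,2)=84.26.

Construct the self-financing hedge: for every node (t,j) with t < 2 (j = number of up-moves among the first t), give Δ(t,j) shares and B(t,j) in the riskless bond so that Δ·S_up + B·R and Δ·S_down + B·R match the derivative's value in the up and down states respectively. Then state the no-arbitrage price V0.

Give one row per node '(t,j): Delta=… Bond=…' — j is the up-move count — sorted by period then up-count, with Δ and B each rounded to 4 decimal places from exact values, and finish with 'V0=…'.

(0,0): Delta=0.2050 Bond=34.5369
(1,0): Delta=2.9824 Bond=-110.7689
(1,1): Delta=0.0722 Bond=57.1272
V0=47.2442

No-arbitrage ⇒ martingale measure with p* = (R−d)/(u−d) = 0.9333.
Terminal payoffs: V(2,0)=5.8000, V(2,1)=81.5200, V(2,2)=84.2600
  t=1,j=0: stock 56.4200 → up 76.7312 (V=81.5200), down 51.3422 (V=5.8000). Price 57.4977; hedge Δ=2.9824, bond B=-110.7689.
  t=1,j=1: stock 84.3200 → up 114.6752 (V=84.2600), down 76.7312 (V=81.5200). Price 63.2160; hedge Δ=0.0722, bond B=57.1272.
  t=0,j=0: stock 62.0000 → up 84.3200 (V=63.2160), down 56.4200 (V=57.4977). Price 47.2442; hedge Δ=0.2050, bond B=34.5369.
Check: Δ(0,0)·S0 + B(0,0) = 47.2442 = V0.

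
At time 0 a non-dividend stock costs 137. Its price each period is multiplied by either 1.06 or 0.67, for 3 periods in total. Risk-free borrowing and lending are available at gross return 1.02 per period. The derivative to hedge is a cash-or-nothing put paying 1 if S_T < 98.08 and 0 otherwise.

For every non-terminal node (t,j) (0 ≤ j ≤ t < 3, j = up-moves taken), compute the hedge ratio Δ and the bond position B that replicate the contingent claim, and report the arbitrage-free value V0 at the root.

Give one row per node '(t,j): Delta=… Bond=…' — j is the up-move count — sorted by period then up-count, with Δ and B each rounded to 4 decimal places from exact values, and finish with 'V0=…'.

(0,0): Delta=-0.0033 Bond=0.4814
(1,0): Delta=-0.0246 Bond=2.4430
(1,1): Delta=-0.0018 Bond=0.2679
(2,0): Delta=0.0000 Bond=0.9804
(2,1): Delta=-0.0264 Bond=2.6647
(2,2): Delta=0.0000 Bond=0.0000
V0=0.0277

Under the risk-neutral measure, an up-move has probability p* = (R−d)/(u−d) = 0.8974 and values discount at R = 1.02.
Payoff layer (t=3): V(3,0)=1.0000, V(3,1)=1.0000, V(3,2)=0.0000, V(3,3)=0.0000
Node (2,0) S=61.4993: V=(p*·1.0000+(1−p*)·1.0000)/1.02=0.9804; Δ=(1.0000−1.0000)/(65.1893−41.2045)=0.0000; B=V−Δ·S=0.9804
Node (2,1) S=97.2974: V=(p*·0.0000+(1−p*)·1.0000)/1.02=0.1006; Δ=(0.0000−1.0000)/(103.1352−65.1893)=-0.0264; B=V−Δ·S=2.6647
Node (2,2) S=153.9332: V=(p*·0.0000+(1−p*)·0.0000)/1.02=0.0000; Δ=(0.0000−0.0000)/(163.1692−103.1352)=0.0000; B=V−Δ·S=0.0000
Node (1,0) S=91.7900: V=(p*·0.1006+(1−p*)·0.9804)/1.02=0.1871; Δ=(0.1006−0.9804)/(97.2974−61.4993)=-0.0246; B=V−Δ·S=2.4430
Node (1,1) S=145.2200: V=(p*·0.0000+(1−p*)·0.1006)/1.02=0.0101; Δ=(0.0000−0.1006)/(153.9332−97.2974)=-0.0018; B=V−Δ·S=0.2679
Node (0,0) S=137.0000: V=(p*·0.0101+(1−p*)·0.1871)/1.02=0.0277; Δ=(0.0101−0.1871)/(145.2200−91.7900)=-0.0033; B=V−Δ·S=0.4814
Root portfolio cost Δ·137+B reproduces V0=0.0277.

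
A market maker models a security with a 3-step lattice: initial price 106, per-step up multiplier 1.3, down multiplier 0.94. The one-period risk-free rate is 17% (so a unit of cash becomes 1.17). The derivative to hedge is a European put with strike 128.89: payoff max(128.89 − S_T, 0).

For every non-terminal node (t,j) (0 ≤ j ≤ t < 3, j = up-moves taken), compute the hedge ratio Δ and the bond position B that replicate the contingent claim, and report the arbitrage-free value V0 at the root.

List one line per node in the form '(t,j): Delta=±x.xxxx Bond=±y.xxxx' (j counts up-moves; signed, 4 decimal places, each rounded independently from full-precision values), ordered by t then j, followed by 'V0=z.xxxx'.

Since d<R<u, set p* = (R−d)/(u−d) = 0.6389; price each node as the discounted p*-expectation of its children.
At expiry t=3: V(3,0)=40.8481, V(3,1)=7.1299, V(3,2)=0.0000, V(3,3)=0.0000
(2,0): S=93.6616. Δ = (V_up−V_dn)/(S_up−S_dn) = (7.1299−40.8481)/(121.7601−88.0419) = -1.0000. V = [p*·7.1299 + (1−p*)·40.8481]/1.17 = 16.5008. B = V − Δ·S = 110.1624.
(2,1): S=129.5320. Δ = (V_up−V_dn)/(S_up−S_dn) = (0.0000−7.1299)/(168.3916−121.7601) = -0.1529. V = [p*·0.0000 + (1−p*)·7.1299]/1.17 = 2.2006. B = V − Δ·S = 22.0059.
(2,2): S=179.1400. Δ = (V_up−V_dn)/(S_up−S_dn) = (0.0000−0.0000)/(232.8820−168.3916) = 0.0000. V = [p*·0.0000 + (1−p*)·0.0000]/1.17 = 0.0000. B = V − Δ·S = 0.0000.
(1,0): S=99.6400. Δ = (V_up−V_dn)/(S_up−S_dn) = (2.2006−16.5008)/(129.5320−93.6616) = -0.3987. V = [p*·2.2006 + (1−p*)·16.5008]/1.17 = 6.2945. B = V − Δ·S = 46.0173.
(1,1): S=137.8000. Δ = (V_up−V_dn)/(S_up−S_dn) = (0.0000−2.2006)/(179.1400−129.5320) = -0.0444. V = [p*·0.0000 + (1−p*)·2.2006]/1.17 = 0.6792. B = V − Δ·S = 6.7920.
(0,0): S=106.0000. Δ = (V_up−V_dn)/(S_up−S_dn) = (0.6792−6.2945)/(137.8000−99.6400) = -0.1472. V = [p*·0.6792 + (1−p*)·6.2945]/1.17 = 2.3136. B = V − Δ·S = 17.9117.
Check: Δ(0,0)·S0 + B(0,0) = 2.3136 = V0.

(0,0): Delta=-0.1472 Bond=17.9117
(1,0): Delta=-0.3987 Bond=46.0173
(1,1): Delta=-0.0444 Bond=6.7920
(2,0): Delta=-1.0000 Bond=110.1624
(2,1): Delta=-0.1529 Bond=22.0059
(2,2): Delta=0.0000 Bond=0.0000
V0=2.3136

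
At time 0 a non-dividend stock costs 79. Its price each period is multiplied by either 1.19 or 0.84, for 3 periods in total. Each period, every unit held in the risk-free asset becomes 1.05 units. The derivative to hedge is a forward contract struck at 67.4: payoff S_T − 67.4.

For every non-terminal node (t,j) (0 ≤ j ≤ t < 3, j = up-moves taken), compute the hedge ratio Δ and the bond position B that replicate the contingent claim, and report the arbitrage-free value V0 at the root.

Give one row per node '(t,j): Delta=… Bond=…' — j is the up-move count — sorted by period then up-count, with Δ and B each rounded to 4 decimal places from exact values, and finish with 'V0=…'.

The replicating-portfolio and risk-neutral prices coincide; use p* = (1.05−0.84)/(1.19−0.84) = 0.6000 for the latter.
Terminal payoffs: V(3,0)=-20.5764, V(3,1)=-1.0665, V(3,2)=26.5724, V(3,3)=65.7276
  t=2,j=0: stock 55.7424 → up 66.3335 (V=-1.0665), down 46.8236 (V=-20.5764). Price -8.4481; hedge Δ=1.0000, bond B=-64.1905.
  t=2,j=1: stock 78.9684 → up 93.9724 (V=26.5724), down 66.3335 (V=-1.0665). Price 14.7779; hedge Δ=1.0000, bond B=-64.1905.
  t=2,j=2: stock 111.8719 → up 133.1276 (V=65.7276), down 93.9724 (V=26.5724). Price 47.6814; hedge Δ=1.0000, bond B=-64.1905.
  t=1,j=0: stock 66.3600 → up 78.9684 (V=14.7779), down 55.7424 (V=-8.4481). Price 5.2262; hedge Δ=1.0000, bond B=-61.1338.
  t=1,j=1: stock 94.0100 → up 111.8719 (V=47.6814), down 78.9684 (V=14.7779). Price 32.8762; hedge Δ=1.0000, bond B=-61.1338.
  t=0,j=0: stock 79.0000 → up 94.0100 (V=32.8762), down 66.3600 (V=5.2262). Price 20.7773; hedge Δ=1.0000, bond B=-58.2227.
Root portfolio cost Δ·79+B reproduces V0=20.7773.

(0,0): Delta=1.0000 Bond=-58.2227
(1,0): Delta=1.0000 Bond=-61.1338
(1,1): Delta=1.0000 Bond=-61.1338
(2,0): Delta=1.0000 Bond=-64.1905
(2,1): Delta=1.0000 Bond=-64.1905
(2,2): Delta=1.0000 Bond=-64.1905
V0=20.7773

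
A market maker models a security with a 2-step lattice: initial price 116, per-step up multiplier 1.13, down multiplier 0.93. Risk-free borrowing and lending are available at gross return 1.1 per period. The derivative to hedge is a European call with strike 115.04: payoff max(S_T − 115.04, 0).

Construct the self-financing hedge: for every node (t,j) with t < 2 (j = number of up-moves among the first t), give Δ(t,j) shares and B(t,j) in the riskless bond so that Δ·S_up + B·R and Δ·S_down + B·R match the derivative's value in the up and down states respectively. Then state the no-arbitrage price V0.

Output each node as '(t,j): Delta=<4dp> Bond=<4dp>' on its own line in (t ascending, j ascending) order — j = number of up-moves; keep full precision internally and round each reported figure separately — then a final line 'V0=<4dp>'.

The replicating-portfolio and risk-neutral prices coincide; use p* = (1.1−0.93)/(1.13−0.93) = 0.8500 for the latter.
Payoff layer (t=2): V(2,0)=0.0000, V(2,1)=6.8644, V(2,2)=33.0804
Node (1,0) S=107.8800: V=(p*·6.8644+(1−p*)·0.0000)/1.1=5.3043; Δ=(6.8644−0.0000)/(121.9044−100.3284)=0.3181; B=V−Δ·S=-29.0177
Node (1,1) S=131.0800: V=(p*·33.0804+(1−p*)·6.8644)/1.1=26.4982; Δ=(33.0804−6.8644)/(148.1204−121.9044)=1.0000; B=V−Δ·S=-104.5818
Node (0,0) S=116.0000: V=(p*·26.4982+(1−p*)·5.3043)/1.1=21.1992; Δ=(26.4982−5.3043)/(131.0800−107.8800)=0.9135; B=V−Δ·S=-84.7702
Self-financing check: at every node Δ·S+B equals the discounted successor values.

(0,0): Delta=0.9135 Bond=-84.7702
(1,0): Delta=0.3181 Bond=-29.0177
(1,1): Delta=1.0000 Bond=-104.5818
V0=21.1992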